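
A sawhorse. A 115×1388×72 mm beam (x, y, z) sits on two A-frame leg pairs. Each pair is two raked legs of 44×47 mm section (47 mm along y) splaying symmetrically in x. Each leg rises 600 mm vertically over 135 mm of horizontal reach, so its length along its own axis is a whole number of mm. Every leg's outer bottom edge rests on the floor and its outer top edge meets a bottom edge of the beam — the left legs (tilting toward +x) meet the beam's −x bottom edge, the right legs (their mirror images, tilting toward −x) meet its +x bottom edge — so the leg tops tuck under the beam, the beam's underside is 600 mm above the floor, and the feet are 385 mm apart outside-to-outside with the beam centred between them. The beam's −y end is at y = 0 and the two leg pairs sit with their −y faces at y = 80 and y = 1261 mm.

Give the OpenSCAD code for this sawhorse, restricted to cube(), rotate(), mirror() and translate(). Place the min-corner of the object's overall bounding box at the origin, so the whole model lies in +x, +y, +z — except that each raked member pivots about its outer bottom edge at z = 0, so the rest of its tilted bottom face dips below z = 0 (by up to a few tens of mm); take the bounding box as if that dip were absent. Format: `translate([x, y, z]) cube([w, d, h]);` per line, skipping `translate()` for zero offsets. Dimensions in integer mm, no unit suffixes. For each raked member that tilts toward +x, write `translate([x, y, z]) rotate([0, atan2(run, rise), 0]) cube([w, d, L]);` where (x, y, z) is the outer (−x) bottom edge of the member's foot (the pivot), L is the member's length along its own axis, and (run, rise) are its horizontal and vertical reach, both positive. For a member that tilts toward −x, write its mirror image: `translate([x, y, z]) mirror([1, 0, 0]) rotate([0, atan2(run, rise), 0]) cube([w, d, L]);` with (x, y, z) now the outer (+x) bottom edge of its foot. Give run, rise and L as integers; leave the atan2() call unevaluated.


translate([135, 0, 600]) cube([115, 1388, 72]);
translate([0, 80, 0]) rotate([0, atan2(135, 600), 0]) cube([44, 47, 615]);
translate([385, 80, 0]) mirror([1, 0, 0]) rotate([0, atan2(135, 600), 0]) cube([44, 47, 615]);
translate([0, 1261, 0]) rotate([0, atan2(135, 600), 0]) cube([44, 47, 615]);
translate([385, 1261, 0]) mirror([1, 0, 0]) rotate([0, atan2(135, 600), 0]) cube([44, 47, 615]);


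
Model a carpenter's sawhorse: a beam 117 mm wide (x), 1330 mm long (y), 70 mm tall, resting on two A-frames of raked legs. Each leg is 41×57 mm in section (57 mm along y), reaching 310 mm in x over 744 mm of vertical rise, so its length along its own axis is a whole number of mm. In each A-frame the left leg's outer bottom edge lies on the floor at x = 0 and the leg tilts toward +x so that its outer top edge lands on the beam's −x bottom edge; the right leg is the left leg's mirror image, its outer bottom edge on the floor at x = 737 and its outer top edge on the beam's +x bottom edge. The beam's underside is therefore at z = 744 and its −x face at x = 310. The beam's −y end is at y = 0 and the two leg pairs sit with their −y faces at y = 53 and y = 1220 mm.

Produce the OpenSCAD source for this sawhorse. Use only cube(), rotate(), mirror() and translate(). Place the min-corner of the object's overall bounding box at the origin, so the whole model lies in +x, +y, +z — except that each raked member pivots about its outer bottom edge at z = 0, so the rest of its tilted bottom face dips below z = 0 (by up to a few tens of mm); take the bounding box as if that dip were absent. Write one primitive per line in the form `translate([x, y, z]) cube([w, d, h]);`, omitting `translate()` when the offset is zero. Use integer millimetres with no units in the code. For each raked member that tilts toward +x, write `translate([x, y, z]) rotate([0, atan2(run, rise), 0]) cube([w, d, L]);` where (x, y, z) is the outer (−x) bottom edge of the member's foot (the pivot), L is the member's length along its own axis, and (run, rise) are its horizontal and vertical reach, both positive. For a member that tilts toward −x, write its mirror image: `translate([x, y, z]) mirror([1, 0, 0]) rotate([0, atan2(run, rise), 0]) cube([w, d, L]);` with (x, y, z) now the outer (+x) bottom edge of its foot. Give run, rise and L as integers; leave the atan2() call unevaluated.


// leg length = √(310² + 744²) = 806
// right-leg outer foot x = 2·310 + 117 = 737
// beam min-corner = (310, 0, 744)
translate([310, 0, 744]) cube([117, 1330, 70]);
translate([0, 53, 0]) rotate([0, atan2(310, 744), 0]) cube([41, 57, 806]);
translate([737, 53, 0]) mirror([1, 0, 0]) rotate([0, atan2(310, 744), 0]) cube([41, 57, 806]);
translate([0, 1220, 0]) rotate([0, atan2(310, 744), 0]) cube([41, 57, 806]);
translate([737, 1220, 0]) mirror([1, 0, 0]) rotate([0, atan2(310, 744), 0]) cube([41, 57, 806]);


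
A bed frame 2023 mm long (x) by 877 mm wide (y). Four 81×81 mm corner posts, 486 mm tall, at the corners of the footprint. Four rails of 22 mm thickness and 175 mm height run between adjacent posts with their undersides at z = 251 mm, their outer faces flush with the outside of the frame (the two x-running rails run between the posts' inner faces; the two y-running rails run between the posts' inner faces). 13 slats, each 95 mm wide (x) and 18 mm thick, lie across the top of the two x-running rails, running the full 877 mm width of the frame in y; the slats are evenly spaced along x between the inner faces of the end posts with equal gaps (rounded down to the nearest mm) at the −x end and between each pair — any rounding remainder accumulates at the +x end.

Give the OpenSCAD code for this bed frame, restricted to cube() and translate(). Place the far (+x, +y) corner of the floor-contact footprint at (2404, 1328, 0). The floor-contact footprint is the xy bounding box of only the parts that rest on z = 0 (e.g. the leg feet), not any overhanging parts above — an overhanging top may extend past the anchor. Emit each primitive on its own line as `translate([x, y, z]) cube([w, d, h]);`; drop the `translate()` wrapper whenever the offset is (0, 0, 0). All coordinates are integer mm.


// slat z = rail_z + rail_h = 251 + 175 = 426
// slat gap = ⌊(1861 − 13·95) / 14⌋ = 44
translate([381, 451, 0]) cube([81, 81, 486]);
translate([381, 1247, 0]) cube([81, 81, 486]);
translate([2323, 451, 0]) cube([81, 81, 486]);
translate([2323, 1247, 0]) cube([81, 81, 486]);
translate([462, 451, 251]) cube([1861, 22, 175]);
translate([462, 1306, 251]) cube([1861, 22, 175]);
translate([381, 532, 251]) cube([22, 715, 175]);
translate([2382, 532, 251]) cube([22, 715, 175]);
translate([506, 451, 426]) cube([95, 877, 18]);
translate([645, 451, 426]) cube([95, 877, 18]);
translate([784, 451, 426]) cube([95, 877, 18]);
translate([923, 451, 426]) cube([95, 877, 18]);
translate([1062, 451, 426]) cube([95, 877, 18]);
translate([1201, 451, 426]) cube([95, 877, 18]);
translate([1340, 451, 426]) cube([95, 877, 18]);
translate([1479, 451, 426]) cube([95, 877, 18]);
translate([1618, 451, 426]) cube([95, 877, 18]);
translate([1757, 451, 426]) cube([95, 877, 18]);
translate([1896, 451, 426]) cube([95, 877, 18]);
translate([2035, 451, 426]) cube([95, 877, 18]);
translate([2174, 451, 426]) cube([95, 877, 18]);


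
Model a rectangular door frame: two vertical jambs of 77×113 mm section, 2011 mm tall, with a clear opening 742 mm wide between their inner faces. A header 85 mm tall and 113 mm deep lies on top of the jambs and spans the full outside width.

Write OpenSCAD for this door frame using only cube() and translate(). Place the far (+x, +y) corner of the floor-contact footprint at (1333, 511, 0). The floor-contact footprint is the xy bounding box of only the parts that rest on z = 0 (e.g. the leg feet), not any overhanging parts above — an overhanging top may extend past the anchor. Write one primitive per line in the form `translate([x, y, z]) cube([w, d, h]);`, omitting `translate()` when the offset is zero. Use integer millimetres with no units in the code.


translate([437, 398, 0]) cube([77, 113, 2011]);
translate([1256, 398, 0]) cube([77, 113, 2011]);
translate([437, 398, 2011]) cube([896, 113, 85]);


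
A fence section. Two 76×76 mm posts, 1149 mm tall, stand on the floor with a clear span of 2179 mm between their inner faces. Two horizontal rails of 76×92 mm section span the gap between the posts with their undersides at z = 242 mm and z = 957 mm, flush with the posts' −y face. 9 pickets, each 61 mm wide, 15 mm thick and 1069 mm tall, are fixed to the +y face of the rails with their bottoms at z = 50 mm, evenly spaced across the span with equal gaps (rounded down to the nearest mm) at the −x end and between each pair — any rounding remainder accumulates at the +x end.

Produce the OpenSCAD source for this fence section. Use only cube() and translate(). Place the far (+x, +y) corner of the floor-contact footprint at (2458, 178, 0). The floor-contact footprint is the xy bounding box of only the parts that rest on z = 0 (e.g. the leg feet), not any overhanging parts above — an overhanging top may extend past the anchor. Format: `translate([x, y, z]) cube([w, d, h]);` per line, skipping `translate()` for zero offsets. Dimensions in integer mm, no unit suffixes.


translate([127, 102, 0]) cube([76, 76, 1149]);
translate([2382, 102, 0]) cube([76, 76, 1149]);
translate([203, 102, 242]) cube([2179, 76, 92]);
translate([203, 102, 957]) cube([2179, 76, 92]);
translate([366, 178, 50]) cube([61, 15, 1069]);
translate([590, 178, 50]) cube([61, 15, 1069]);
translate([814, 178, 50]) cube([61, 15, 1069]);
translate([1038, 178, 50]) cube([61, 15, 1069]);
translate([1262, 178, 50]) cube([61, 15, 1069]);
translate([1486, 178, 50]) cube([61, 15, 1069]);
translate([1710, 178, 50]) cube([61, 15, 1069]);
translate([1934, 178, 50]) cube([61, 15, 1069]);
translate([2158, 178, 50]) cube([61, 15, 1069]);


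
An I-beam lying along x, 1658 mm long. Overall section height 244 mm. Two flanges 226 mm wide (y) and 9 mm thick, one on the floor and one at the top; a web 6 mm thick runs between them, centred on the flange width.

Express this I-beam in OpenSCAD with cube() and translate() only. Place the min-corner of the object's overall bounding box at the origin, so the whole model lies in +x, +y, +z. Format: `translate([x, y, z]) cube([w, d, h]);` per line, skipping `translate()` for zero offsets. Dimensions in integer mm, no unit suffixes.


cube([1658, 226, 9]);
translate([0, 110, 9]) cube([1658, 6, 226]);
translate([0, 0, 235]) cube([1658, 226, 9]);


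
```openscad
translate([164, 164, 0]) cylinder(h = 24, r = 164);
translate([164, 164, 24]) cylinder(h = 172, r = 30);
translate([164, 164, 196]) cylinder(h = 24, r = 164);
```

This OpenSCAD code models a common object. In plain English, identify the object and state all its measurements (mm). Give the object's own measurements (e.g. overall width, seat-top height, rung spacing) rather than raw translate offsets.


A spool: two coaxial disc flanges of radius 164 mm and thickness 24 mm, joined by a core cylinder of radius 30 mm and height 172 mm. The lower flange rests on z = 0 and the three cylinders share a vertical axis.


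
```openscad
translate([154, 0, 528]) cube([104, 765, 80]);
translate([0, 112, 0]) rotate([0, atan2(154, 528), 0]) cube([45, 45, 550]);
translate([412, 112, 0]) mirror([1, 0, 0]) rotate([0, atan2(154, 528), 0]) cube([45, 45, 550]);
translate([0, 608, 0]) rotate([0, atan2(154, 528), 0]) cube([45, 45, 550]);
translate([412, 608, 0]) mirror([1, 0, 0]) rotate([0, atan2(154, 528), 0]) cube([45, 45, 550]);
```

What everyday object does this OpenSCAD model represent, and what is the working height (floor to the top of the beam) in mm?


A sawhorse. The overall height is 608 mm.

A beam across two mirrored pairs of raked legs — a sawhorse. The beam's underside is at z = 528 (matching the legs' vertical rise in atan2(154, 528)) and the beam is 80 mm tall, so its top is at 528 + 80 = 608 mm. The raked legs top out at the beam's underside, so that is the highest point.


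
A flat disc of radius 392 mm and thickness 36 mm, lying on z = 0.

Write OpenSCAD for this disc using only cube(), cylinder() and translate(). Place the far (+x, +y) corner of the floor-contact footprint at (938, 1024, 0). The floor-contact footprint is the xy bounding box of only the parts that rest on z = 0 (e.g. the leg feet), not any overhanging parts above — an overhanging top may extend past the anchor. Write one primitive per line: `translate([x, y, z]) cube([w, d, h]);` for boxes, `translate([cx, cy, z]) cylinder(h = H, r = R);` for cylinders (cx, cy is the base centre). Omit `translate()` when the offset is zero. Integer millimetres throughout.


translate([546, 632, 0]) cylinder(h = 36, r = 392);


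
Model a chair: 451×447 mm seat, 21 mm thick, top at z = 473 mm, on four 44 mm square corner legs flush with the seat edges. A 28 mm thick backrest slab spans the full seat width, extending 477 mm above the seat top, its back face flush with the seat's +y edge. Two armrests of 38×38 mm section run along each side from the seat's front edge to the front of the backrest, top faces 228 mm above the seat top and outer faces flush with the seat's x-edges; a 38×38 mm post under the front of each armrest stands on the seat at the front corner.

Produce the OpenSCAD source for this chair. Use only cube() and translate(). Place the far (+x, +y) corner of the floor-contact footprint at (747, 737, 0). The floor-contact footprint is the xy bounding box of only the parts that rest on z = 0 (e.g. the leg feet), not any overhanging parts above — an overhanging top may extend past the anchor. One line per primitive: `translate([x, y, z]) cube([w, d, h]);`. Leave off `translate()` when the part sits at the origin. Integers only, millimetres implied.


translate([296, 290, 452]) cube([451, 447, 21]);
translate([296, 290, 0]) cube([44, 44, 452]);
translate([703, 290, 0]) cube([44, 44, 452]);
translate([296, 693, 0]) cube([44, 44, 452]);
translate([703, 693, 0]) cube([44, 44, 452]);
translate([296, 709, 473]) cube([451, 28, 477]);
translate([296, 290, 663]) cube([38, 419, 38]);
translate([709, 290, 663]) cube([38, 419, 38]);
translate([296, 290, 473]) cube([38, 38, 190]);
translate([709, 290, 473]) cube([38, 38, 190]);


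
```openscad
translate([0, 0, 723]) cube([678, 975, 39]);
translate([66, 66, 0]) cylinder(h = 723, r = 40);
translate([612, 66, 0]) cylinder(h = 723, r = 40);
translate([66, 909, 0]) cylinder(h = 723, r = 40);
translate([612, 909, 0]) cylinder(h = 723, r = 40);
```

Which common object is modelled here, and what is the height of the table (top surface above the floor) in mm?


A table. The table height is 762 mm.

A 678×975×39 slab sits at z = 723 on four Ø80 mm round legs — a table. The top surface is at 723 + 39 = 762 mm.


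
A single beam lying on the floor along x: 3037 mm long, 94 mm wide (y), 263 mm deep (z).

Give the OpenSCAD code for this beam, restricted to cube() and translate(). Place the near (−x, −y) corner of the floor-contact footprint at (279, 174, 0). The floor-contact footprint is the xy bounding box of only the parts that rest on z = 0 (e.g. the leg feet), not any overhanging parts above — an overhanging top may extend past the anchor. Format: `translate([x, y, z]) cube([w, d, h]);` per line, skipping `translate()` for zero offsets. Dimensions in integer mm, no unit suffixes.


translate([279, 174, 0]) cube([3037, 94, 263]);


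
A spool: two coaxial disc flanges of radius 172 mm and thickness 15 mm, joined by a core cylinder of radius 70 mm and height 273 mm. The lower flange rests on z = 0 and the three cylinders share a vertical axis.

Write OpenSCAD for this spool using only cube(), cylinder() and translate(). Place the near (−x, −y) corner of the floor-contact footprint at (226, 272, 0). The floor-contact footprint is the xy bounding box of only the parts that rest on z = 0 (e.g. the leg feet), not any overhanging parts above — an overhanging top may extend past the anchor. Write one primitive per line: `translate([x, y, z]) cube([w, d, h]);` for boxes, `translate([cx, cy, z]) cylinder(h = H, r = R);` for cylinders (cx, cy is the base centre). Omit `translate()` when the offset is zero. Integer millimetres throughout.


translate([398, 444, 0]) cylinder(h = 15, r = 172);
translate([398, 444, 15]) cylinder(h = 273, r = 70);
translate([398, 444, 288]) cylinder(h = 15, r = 172);


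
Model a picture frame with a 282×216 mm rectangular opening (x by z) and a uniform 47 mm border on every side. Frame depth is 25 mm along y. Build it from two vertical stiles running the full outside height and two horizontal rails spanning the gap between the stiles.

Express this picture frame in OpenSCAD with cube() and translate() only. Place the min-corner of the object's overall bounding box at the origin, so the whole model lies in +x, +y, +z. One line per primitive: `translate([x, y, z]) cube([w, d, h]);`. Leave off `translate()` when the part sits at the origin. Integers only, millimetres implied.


cube([47, 25, 310]);
translate([329, 0, 0]) cube([47, 25, 310]);
translate([47, 0, 0]) cube([282, 25, 47]);
translate([47, 0, 263]) cube([282, 25, 47]);


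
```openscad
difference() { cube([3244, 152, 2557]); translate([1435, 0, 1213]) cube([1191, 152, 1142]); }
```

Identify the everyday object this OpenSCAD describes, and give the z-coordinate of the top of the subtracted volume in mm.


A wall with a window opening. The window head height is 2355 mm.

A wall with a rectangular opening subtracted — a window. Sill at z = 1213, opening 1142 mm tall, so the head is at 1213 + 1142 = 2355 mm.


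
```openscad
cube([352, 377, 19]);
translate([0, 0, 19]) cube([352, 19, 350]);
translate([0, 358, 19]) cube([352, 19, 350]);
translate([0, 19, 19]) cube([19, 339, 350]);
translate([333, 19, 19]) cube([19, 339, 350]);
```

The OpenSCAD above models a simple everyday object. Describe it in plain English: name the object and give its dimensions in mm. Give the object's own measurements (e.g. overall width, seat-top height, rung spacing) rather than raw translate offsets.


An open-topped rectangular box: outside dimensions 352×377×369 mm, with a uniform wall and base thickness of 19 mm. The base is a full 352×377 slab on the floor; four walls sit on top of the base. The front and back walls (the −y and +y sides) span the full width; the two side walls fit between them.


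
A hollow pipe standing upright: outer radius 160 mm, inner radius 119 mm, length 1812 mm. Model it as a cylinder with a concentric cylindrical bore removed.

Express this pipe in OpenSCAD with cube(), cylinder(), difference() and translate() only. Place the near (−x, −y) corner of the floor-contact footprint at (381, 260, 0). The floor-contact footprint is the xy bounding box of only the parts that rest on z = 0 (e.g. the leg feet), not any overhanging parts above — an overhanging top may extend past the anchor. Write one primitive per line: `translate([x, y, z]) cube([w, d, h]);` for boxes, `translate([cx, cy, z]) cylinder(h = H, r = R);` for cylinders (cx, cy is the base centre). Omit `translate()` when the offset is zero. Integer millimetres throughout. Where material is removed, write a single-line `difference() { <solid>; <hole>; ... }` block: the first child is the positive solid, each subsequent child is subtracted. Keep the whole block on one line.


difference() { translate([541, 420, 0]) cylinder(h = 1812, r = 160); translate([541, 420, 0]) cylinder(h = 1812, r = 119); }


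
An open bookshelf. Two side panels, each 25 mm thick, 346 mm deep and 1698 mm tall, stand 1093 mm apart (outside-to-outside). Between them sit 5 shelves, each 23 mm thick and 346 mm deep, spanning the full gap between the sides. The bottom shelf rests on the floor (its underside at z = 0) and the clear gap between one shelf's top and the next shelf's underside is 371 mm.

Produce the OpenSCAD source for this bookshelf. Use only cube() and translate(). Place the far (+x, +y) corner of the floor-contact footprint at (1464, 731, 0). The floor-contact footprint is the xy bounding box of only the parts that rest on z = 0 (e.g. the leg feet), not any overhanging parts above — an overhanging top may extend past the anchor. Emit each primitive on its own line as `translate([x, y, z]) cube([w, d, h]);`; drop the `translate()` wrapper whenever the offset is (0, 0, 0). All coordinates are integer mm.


translate([371, 385, 0]) cube([25, 346, 1698]);
translate([1439, 385, 0]) cube([25, 346, 1698]);
translate([396, 385, 0]) cube([1043, 346, 23]);
translate([396, 385, 394]) cube([1043, 346, 23]);
translate([396, 385, 788]) cube([1043, 346, 23]);
translate([396, 385, 1182]) cube([1043, 346, 23]);
translate([396, 385, 1576]) cube([1043, 346, 23]);


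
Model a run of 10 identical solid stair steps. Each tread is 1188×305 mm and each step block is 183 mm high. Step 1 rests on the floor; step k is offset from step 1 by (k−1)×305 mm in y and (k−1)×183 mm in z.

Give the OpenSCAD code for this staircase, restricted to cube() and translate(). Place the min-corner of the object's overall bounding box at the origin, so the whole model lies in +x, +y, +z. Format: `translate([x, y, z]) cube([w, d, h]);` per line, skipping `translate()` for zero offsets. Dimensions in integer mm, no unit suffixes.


cube([1188, 305, 183]);
translate([0, 305, 183]) cube([1188, 305, 183]);
translate([0, 610, 366]) cube([1188, 305, 183]);
translate([0, 915, 549]) cube([1188, 305, 183]);
translate([0, 1220, 732]) cube([1188, 305, 183]);
translate([0, 1525, 915]) cube([1188, 305, 183]);
translate([0, 1830, 1098]) cube([1188, 305, 183]);
translate([0, 2135, 1281]) cube([1188, 305, 183]);
translate([0, 2440, 1464]) cube([1188, 305, 183]);
translate([0, 2745, 1647]) cube([1188, 305, 183]);


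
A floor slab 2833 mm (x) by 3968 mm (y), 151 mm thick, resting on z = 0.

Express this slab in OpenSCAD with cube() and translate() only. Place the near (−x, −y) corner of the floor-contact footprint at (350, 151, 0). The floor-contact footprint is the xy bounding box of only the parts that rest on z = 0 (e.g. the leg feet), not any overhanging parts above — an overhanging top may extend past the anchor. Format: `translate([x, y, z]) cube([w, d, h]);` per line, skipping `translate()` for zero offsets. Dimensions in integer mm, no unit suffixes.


translate([350, 151, 0]) cube([2833, 3968, 151]);


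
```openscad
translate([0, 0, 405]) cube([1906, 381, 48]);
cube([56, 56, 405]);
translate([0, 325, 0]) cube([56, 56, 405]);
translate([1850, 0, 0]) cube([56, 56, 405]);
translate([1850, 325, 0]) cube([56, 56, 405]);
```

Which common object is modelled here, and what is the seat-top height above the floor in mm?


A bench. The seat-top height is 453 mm.

A long slab on four corner posts — a bench. The slab sits at z = 405 with thickness 48, so the top is 405 + 48 = 453 mm.


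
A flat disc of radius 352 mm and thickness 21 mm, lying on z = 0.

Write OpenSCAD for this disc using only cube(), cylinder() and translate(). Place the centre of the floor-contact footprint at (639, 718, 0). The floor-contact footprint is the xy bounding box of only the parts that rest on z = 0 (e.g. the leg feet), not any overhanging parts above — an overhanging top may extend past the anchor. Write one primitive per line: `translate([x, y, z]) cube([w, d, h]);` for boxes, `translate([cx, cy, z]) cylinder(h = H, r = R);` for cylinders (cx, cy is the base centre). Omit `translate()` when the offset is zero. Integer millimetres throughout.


translate([639, 718, 0]) cylinder(h = 21, r = 352);


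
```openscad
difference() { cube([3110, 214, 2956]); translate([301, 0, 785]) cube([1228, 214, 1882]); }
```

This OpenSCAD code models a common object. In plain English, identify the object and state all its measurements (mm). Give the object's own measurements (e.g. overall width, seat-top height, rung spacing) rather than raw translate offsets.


A wall 3110 mm long (x), 214 mm thick (y), 2956 mm tall, with a rectangular window opening cut through it. The opening is 1228 mm wide and 1882 mm tall; its sill is at z = 785 mm and its near (−x) edge is 301 mm from the wall's −x end. The opening passes through the full wall thickness.


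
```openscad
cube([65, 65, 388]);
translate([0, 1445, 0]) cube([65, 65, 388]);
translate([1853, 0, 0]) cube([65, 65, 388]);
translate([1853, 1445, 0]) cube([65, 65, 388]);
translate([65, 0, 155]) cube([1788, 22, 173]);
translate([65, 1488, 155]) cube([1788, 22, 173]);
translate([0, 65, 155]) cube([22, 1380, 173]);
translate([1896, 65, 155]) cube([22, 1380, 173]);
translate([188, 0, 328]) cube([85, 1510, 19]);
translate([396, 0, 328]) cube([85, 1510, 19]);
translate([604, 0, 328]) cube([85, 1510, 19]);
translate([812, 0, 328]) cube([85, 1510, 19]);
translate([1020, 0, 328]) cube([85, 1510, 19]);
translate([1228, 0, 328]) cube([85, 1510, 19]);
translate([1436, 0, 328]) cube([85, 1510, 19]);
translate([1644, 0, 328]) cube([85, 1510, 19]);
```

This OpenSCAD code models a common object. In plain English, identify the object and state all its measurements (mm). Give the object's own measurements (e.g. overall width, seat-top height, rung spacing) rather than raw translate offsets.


A bed frame 1918 mm long (x) by 1510 mm wide (y). Four 65×65 mm corner posts, 388 mm tall, at the corners of the footprint. Four rails of 22 mm thickness and 173 mm height run between adjacent posts with their undersides at z = 155 mm, their outer faces flush with the outside of the frame (the two x-running rails run between the posts' inner faces; the two y-running rails run between the posts' inner faces). 8 slats, each 85 mm wide (x) and 19 mm thick, lie across the top of the two x-running rails, running the full 1510 mm width of the frame in y; along x they sit between the end posts with a 123 mm gap after the −x posts and between neighbouring slats, leaving 124 mm before the +x posts.


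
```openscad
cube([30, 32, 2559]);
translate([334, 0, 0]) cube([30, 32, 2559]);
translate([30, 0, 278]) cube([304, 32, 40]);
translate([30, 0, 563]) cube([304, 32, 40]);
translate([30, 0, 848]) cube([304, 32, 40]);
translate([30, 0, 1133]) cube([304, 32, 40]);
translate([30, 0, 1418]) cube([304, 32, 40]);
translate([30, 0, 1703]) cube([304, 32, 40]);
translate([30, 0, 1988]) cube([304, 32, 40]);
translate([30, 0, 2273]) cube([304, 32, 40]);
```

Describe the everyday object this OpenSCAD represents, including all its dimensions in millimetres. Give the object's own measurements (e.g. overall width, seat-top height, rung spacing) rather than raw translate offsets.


A straight ladder. Two 30×32 mm vertical rails, 2559 mm tall, stand 364 mm apart (outside-to-outside) with their front faces coplanar on the −y side. 8 rungs, each 32 mm deep and 40 mm tall, span between the inner faces of the rails, front faces flush with the rails. The lowest rung's underside is at z = 278 mm and rungs are spaced 285 mm apart (underside to underside).


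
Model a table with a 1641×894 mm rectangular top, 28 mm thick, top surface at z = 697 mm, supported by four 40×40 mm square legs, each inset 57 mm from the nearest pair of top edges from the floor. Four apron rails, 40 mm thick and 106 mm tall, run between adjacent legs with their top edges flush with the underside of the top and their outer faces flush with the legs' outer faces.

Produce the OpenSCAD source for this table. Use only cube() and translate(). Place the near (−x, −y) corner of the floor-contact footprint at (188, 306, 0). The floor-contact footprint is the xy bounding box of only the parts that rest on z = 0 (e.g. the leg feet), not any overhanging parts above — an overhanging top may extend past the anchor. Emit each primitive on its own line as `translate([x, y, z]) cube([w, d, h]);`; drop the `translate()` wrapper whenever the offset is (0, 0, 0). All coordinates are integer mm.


// leg_h = 697 - 28 = 669
// apron z = 669 - 106 = 563
translate([131, 249, 669]) cube([1641, 894, 28]);
translate([188, 306, 0]) cube([40, 40, 669]);
translate([1675, 306, 0]) cube([40, 40, 669]);
translate([188, 1046, 0]) cube([40, 40, 669]);
translate([1675, 1046, 0]) cube([40, 40, 669]);
translate([228, 306, 563]) cube([1447, 40, 106]);
translate([228, 1046, 563]) cube([1447, 40, 106]);
translate([188, 346, 563]) cube([40, 700, 106]);
translate([1675, 346, 563]) cube([40, 700, 106]);


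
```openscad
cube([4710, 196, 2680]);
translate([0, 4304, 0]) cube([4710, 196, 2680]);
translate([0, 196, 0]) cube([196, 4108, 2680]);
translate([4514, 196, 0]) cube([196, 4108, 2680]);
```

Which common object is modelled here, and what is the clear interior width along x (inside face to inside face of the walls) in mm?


A house (or room) frame. The interior width is 4318 mm.

Four 2680 mm walls enclosing a rectangle with no floor or roof — a room or house frame. Outside width is 4710 mm and wall thickness is 196 mm, so the interior width is 4710 − 2 × 196 = 4318 mm.


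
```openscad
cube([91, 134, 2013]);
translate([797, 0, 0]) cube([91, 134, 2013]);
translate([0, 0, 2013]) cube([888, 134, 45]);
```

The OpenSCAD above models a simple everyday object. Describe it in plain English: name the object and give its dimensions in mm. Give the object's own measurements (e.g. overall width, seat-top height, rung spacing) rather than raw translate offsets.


A door frame. The clear opening is 706 mm wide and 2013 mm high. Two 91 mm wide jambs, 134 mm deep, stand either side of the opening from the floor to the top of the opening. A 45 mm thick head sits across the top of both jambs, spanning the full outside width of the frame.


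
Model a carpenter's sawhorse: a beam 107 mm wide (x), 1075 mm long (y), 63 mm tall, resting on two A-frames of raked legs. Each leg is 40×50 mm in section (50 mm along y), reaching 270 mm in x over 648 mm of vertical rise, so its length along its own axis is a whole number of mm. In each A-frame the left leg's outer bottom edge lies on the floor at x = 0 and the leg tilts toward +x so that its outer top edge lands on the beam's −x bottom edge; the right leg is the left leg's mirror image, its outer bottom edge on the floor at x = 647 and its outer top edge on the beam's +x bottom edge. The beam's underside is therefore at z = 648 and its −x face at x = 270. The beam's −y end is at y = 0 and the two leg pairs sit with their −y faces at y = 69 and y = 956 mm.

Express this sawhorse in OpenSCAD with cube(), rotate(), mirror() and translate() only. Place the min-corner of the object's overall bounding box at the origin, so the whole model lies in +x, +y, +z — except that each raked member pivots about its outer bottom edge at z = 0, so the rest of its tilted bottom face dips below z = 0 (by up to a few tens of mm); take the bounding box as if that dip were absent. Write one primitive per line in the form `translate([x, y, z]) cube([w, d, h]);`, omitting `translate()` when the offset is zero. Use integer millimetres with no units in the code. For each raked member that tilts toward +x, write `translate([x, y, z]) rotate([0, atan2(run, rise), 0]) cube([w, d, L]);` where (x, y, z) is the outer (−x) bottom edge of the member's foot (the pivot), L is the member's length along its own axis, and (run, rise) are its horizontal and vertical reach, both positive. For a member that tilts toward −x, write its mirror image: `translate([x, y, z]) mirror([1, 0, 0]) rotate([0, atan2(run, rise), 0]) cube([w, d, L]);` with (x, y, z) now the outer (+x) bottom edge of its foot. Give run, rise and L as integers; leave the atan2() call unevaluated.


translate([270, 0, 648]) cube([107, 1075, 63]);
translate([0, 69, 0]) rotate([0, atan2(270, 648), 0]) cube([40, 50, 702]);
translate([647, 69, 0]) mirror([1, 0, 0]) rotate([0, atan2(270, 648), 0]) cube([40, 50, 702]);
translate([0, 956, 0]) rotate([0, atan2(270, 648), 0]) cube([40, 50, 702]);
translate([647, 956, 0]) mirror([1, 0, 0]) rotate([0, atan2(270, 648), 0]) cube([40, 50, 702]);


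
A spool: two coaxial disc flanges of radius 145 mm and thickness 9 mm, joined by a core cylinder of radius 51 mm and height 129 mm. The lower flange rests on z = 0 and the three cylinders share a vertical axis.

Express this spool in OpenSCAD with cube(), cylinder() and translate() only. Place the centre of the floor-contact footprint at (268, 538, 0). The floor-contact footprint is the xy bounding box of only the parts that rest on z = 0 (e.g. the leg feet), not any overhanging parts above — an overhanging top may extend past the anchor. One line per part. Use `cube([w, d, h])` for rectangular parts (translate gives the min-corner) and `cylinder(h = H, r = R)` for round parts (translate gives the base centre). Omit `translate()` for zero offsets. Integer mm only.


translate([268, 538, 0]) cylinder(h = 9, r = 145);
translate([268, 538, 9]) cylinder(h = 129, r = 51);
translate([268, 538, 138]) cylinder(h = 9, r = 145);


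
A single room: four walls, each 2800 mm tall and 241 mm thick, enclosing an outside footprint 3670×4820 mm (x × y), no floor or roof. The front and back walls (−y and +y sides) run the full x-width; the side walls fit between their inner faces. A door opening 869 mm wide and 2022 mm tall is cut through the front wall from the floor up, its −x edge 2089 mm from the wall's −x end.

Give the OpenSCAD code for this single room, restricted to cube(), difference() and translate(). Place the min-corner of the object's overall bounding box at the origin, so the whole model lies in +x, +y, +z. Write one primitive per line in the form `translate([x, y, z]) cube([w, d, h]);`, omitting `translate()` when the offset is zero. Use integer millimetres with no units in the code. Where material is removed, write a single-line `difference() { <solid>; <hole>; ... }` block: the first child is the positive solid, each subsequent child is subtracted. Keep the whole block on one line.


difference() { cube([3670, 241, 2800]); translate([2089, 0, 0]) cube([869, 241, 2022]); }
translate([0, 4579, 0]) cube([3670, 241, 2800]);
translate([0, 241, 0]) cube([241, 4338, 2800]);
translate([3429, 241, 0]) cube([241, 4338, 2800]);


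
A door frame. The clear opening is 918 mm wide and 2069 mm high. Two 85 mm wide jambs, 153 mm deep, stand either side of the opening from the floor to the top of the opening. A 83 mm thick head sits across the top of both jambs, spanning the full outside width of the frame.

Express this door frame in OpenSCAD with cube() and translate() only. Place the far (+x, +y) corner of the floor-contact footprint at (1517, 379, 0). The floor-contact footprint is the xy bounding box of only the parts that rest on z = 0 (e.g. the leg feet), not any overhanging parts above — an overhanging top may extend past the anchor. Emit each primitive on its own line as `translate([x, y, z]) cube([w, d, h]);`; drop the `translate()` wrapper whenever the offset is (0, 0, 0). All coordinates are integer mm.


translate([429, 226, 0]) cube([85, 153, 2069]);
translate([1432, 226, 0]) cube([85, 153, 2069]);
translate([429, 226, 2069]) cube([1088, 153, 83]);


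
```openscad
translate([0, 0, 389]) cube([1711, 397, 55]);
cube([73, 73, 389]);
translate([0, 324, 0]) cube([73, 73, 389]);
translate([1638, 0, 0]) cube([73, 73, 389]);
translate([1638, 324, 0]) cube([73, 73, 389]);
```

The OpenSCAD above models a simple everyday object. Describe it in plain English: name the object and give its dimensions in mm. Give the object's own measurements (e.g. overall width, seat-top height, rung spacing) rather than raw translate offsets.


A long wooden bench with a 1711 mm (x) × 397 mm (y) seat, 55 mm thick, its top surface 444 mm above the floor. Four 73 mm square legs at the seat corners, flush with the edges, run from z = 0 to the seat underside.


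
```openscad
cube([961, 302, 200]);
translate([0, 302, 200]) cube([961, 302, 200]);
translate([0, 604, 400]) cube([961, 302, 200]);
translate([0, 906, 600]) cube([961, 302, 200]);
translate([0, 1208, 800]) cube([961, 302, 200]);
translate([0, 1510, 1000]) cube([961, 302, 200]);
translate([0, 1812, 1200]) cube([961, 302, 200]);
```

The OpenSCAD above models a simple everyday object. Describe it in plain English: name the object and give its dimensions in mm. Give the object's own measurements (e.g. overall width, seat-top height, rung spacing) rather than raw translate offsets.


A straight staircase of 7 solid steps. Each step is 961 mm wide (x), 302 mm deep (y, the going) and 200 mm tall (the rise). The first step rests on the floor; each subsequent step sits one going further in +y and one rise higher in +z, directly behind and above the previous step with no overlap.


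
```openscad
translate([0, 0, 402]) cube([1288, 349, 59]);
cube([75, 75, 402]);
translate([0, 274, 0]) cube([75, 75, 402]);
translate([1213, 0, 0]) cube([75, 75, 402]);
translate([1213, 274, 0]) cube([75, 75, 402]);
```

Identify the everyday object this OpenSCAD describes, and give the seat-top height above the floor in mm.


A bench. The seat-top height is 461 mm.

A long slab on four corner posts — a bench. The slab sits at z = 402 with thickness 59, so the top is 402 + 59 = 461 mm.


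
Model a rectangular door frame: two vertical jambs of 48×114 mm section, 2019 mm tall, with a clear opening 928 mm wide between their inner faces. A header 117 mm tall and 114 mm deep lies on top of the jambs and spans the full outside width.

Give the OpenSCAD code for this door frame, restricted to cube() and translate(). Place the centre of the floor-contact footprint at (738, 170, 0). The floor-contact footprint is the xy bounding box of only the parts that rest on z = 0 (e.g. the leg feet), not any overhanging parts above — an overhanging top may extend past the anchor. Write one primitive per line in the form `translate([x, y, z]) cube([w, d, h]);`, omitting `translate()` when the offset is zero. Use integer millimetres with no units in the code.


translate([226, 113, 0]) cube([48, 114, 2019]);
translate([1202, 113, 0]) cube([48, 114, 2019]);
translate([226, 113, 2019]) cube([1024, 114, 117]);


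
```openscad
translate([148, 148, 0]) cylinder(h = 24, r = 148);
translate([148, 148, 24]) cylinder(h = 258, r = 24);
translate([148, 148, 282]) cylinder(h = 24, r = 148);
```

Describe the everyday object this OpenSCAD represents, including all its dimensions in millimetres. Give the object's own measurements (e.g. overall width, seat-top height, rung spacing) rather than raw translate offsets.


A spool: two coaxial disc flanges of radius 148 mm and thickness 24 mm, joined by a core cylinder of radius 24 mm and height 258 mm. The lower flange rests on z = 0 and the three cylinders share a vertical axis.


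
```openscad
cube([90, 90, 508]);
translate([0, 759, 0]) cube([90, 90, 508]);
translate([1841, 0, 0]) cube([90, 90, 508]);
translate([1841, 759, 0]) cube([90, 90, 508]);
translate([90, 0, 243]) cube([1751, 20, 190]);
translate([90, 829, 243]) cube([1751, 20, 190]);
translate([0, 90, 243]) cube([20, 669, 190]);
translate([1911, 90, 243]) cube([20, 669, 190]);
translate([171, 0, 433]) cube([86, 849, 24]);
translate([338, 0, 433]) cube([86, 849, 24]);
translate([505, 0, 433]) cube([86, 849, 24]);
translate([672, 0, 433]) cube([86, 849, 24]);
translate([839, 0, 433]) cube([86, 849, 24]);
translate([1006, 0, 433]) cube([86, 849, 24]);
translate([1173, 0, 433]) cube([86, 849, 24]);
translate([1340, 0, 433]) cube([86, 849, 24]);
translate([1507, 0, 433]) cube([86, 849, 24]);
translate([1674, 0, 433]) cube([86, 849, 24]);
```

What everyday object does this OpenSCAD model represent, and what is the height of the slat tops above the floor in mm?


A bed frame. The slat-top height is 457 mm.

Four posts, four rails, and a row of slats — a bed frame. Slats sit on the rails at z = 243 + 190 = 433; with slat thickness 24, the top is 457 mm.


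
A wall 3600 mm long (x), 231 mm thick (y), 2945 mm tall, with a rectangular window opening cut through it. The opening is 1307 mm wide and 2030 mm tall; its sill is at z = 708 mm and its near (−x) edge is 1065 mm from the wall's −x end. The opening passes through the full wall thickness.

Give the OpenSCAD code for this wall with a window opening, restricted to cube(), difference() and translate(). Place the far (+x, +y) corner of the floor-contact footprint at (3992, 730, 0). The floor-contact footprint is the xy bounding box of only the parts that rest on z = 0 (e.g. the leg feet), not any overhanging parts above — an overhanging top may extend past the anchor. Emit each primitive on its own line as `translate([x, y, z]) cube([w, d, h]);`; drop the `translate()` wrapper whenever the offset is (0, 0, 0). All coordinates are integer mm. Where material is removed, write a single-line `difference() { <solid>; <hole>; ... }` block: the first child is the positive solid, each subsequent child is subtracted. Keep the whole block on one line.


difference() { translate([392, 499, 0]) cube([3600, 231, 2945]); translate([1457, 499, 708]) cube([1307, 231, 2030]); }
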